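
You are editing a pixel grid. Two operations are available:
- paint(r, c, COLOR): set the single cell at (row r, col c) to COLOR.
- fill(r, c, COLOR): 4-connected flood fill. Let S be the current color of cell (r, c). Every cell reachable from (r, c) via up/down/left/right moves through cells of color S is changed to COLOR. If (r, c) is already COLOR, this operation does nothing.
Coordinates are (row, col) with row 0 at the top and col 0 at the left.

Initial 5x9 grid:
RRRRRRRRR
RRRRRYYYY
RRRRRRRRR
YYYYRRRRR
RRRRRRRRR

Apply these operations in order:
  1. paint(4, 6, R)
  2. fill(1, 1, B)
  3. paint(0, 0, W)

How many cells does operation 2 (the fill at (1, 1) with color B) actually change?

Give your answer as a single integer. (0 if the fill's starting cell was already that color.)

Answer: 37

Derivation:
After op 1 paint(4,6,R):
RRRRRRRRR
RRRRRYYYY
RRRRRRRRR
YYYYRRRRR
RRRRRRRRR
After op 2 fill(1,1,B) [37 cells changed]:
BBBBBBBBB
BBBBBYYYY
BBBBBBBBB
YYYYBBBBB
BBBBBBBBB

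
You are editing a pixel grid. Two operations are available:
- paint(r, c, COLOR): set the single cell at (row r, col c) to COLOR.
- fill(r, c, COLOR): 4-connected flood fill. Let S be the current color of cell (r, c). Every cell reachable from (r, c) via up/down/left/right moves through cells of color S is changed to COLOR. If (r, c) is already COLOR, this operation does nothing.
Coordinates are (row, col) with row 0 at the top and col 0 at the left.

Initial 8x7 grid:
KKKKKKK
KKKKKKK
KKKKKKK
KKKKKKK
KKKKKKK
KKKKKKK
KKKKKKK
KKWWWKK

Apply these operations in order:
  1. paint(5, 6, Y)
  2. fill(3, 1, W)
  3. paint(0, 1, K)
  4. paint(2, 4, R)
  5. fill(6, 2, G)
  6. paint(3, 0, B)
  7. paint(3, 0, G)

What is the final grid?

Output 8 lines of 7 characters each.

Answer: GKGGGGG
GGGGGGG
GGGGRGG
GGGGGGG
GGGGGGG
GGGGGGY
GGGGGGG
GGGGGGG

Derivation:
After op 1 paint(5,6,Y):
KKKKKKK
KKKKKKK
KKKKKKK
KKKKKKK
KKKKKKK
KKKKKKY
KKKKKKK
KKWWWKK
After op 2 fill(3,1,W) [52 cells changed]:
WWWWWWW
WWWWWWW
WWWWWWW
WWWWWWW
WWWWWWW
WWWWWWY
WWWWWWW
WWWWWWW
After op 3 paint(0,1,K):
WKWWWWW
WWWWWWW
WWWWWWW
WWWWWWW
WWWWWWW
WWWWWWY
WWWWWWW
WWWWWWW
After op 4 paint(2,4,R):
WKWWWWW
WWWWWWW
WWWWRWW
WWWWWWW
WWWWWWW
WWWWWWY
WWWWWWW
WWWWWWW
After op 5 fill(6,2,G) [53 cells changed]:
GKGGGGG
GGGGGGG
GGGGRGG
GGGGGGG
GGGGGGG
GGGGGGY
GGGGGGG
GGGGGGG
After op 6 paint(3,0,B):
GKGGGGG
GGGGGGG
GGGGRGG
BGGGGGG
GGGGGGG
GGGGGGY
GGGGGGG
GGGGGGG
After op 7 paint(3,0,G):
GKGGGGG
GGGGGGG
GGGGRGG
GGGGGGG
GGGGGGG
GGGGGGY
GGGGGGG
GGGGGGG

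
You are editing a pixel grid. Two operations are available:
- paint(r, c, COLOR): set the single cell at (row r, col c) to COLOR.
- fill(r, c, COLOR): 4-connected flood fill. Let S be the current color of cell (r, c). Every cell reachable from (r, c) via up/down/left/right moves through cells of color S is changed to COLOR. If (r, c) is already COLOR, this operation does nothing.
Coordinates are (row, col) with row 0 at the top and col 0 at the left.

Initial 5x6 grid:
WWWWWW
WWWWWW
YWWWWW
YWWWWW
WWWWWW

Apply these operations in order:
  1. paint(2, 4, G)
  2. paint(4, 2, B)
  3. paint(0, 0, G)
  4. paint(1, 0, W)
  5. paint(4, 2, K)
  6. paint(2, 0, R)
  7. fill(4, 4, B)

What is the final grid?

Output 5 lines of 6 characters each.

Answer: GBBBBB
BBBBBB
RBBBGB
YBBBBB
BBKBBB

Derivation:
After op 1 paint(2,4,G):
WWWWWW
WWWWWW
YWWWGW
YWWWWW
WWWWWW
After op 2 paint(4,2,B):
WWWWWW
WWWWWW
YWWWGW
YWWWWW
WWBWWW
After op 3 paint(0,0,G):
GWWWWW
WWWWWW
YWWWGW
YWWWWW
WWBWWW
After op 4 paint(1,0,W):
GWWWWW
WWWWWW
YWWWGW
YWWWWW
WWBWWW
After op 5 paint(4,2,K):
GWWWWW
WWWWWW
YWWWGW
YWWWWW
WWKWWW
After op 6 paint(2,0,R):
GWWWWW
WWWWWW
RWWWGW
YWWWWW
WWKWWW
After op 7 fill(4,4,B) [25 cells changed]:
GBBBBB
BBBBBB
RBBBGB
YBBBBB
BBKBBB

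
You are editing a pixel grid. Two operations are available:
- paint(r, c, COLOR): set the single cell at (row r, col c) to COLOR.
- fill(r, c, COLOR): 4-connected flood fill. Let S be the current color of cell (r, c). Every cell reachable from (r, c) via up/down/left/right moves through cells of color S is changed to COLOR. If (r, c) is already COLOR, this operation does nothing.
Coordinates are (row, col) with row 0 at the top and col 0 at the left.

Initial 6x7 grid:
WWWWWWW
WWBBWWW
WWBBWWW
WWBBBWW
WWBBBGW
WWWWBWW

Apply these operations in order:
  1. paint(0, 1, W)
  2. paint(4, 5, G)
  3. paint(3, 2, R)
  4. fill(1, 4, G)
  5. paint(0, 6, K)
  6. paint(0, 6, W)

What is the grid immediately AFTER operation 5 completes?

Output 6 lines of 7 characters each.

After op 1 paint(0,1,W):
WWWWWWW
WWBBWWW
WWBBWWW
WWBBBWW
WWBBBGW
WWWWBWW
After op 2 paint(4,5,G):
WWWWWWW
WWBBWWW
WWBBWWW
WWBBBWW
WWBBBGW
WWWWBWW
After op 3 paint(3,2,R):
WWWWWWW
WWBBWWW
WWBBWWW
WWRBBWW
WWBBBGW
WWWWBWW
After op 4 fill(1,4,G) [30 cells changed]:
GGGGGGG
GGBBGGG
GGBBGGG
GGRBBGG
GGBBBGG
GGGGBGG
After op 5 paint(0,6,K):
GGGGGGK
GGBBGGG
GGBBGGG
GGRBBGG
GGBBBGG
GGGGBGG

Answer: GGGGGGK
GGBBGGG
GGBBGGG
GGRBBGG
GGBBBGG
GGGGBGG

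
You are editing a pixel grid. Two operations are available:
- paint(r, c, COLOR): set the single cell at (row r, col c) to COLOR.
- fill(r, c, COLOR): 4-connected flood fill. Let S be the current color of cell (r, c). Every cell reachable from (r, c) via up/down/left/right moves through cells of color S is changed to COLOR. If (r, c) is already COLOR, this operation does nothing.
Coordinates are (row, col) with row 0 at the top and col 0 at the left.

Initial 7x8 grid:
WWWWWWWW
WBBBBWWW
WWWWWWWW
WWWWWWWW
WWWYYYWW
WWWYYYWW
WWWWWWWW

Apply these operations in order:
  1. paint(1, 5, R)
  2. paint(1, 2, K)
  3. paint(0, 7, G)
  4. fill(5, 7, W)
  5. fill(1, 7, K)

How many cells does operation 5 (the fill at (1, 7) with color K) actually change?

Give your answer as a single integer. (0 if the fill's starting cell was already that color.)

After op 1 paint(1,5,R):
WWWWWWWW
WBBBBRWW
WWWWWWWW
WWWWWWWW
WWWYYYWW
WWWYYYWW
WWWWWWWW
After op 2 paint(1,2,K):
WWWWWWWW
WBKBBRWW
WWWWWWWW
WWWWWWWW
WWWYYYWW
WWWYYYWW
WWWWWWWW
After op 3 paint(0,7,G):
WWWWWWWG
WBKBBRWW
WWWWWWWW
WWWWWWWW
WWWYYYWW
WWWYYYWW
WWWWWWWW
After op 4 fill(5,7,W) [0 cells changed]:
WWWWWWWG
WBKBBRWW
WWWWWWWW
WWWWWWWW
WWWYYYWW
WWWYYYWW
WWWWWWWW
After op 5 fill(1,7,K) [44 cells changed]:
KKKKKKKG
KBKBBRKK
KKKKKKKK
KKKKKKKK
KKKYYYKK
KKKYYYKK
KKKKKKKK

Answer: 44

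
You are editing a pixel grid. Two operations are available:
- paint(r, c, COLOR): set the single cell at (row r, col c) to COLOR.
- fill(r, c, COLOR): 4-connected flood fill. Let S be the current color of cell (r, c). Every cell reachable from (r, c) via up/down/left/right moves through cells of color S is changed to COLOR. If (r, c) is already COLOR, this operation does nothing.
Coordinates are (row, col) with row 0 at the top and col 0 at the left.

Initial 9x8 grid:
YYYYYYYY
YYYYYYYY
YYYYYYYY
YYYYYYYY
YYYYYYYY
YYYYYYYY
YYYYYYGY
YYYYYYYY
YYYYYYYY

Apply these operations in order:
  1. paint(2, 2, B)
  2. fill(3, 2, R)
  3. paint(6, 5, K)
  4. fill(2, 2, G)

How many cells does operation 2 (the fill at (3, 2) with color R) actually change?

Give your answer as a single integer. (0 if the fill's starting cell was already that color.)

Answer: 70

Derivation:
After op 1 paint(2,2,B):
YYYYYYYY
YYYYYYYY
YYBYYYYY
YYYYYYYY
YYYYYYYY
YYYYYYYY
YYYYYYGY
YYYYYYYY
YYYYYYYY
After op 2 fill(3,2,R) [70 cells changed]:
RRRRRRRR
RRRRRRRR
RRBRRRRR
RRRRRRRR
RRRRRRRR
RRRRRRRR
RRRRRRGR
RRRRRRRR
RRRRRRRR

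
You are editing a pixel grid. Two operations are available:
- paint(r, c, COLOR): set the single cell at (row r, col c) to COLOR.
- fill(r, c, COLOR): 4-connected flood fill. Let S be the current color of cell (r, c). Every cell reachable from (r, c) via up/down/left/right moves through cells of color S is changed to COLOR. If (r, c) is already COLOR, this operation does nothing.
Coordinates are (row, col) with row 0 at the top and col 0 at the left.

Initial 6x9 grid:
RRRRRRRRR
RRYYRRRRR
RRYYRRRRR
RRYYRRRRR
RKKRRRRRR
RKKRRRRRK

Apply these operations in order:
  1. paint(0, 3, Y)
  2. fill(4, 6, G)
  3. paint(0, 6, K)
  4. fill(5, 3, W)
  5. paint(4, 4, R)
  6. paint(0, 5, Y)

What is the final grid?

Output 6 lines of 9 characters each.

Answer: RRRYWYKWW
RRYYWWWWW
RRYYWWWWW
RRYYWWWWW
RKKWRWWWW
RKKWWWWWK

Derivation:
After op 1 paint(0,3,Y):
RRRYRRRRR
RRYYRRRRR
RRYYRRRRR
RRYYRRRRR
RKKRRRRRR
RKKRRRRRK
After op 2 fill(4,6,G) [31 cells changed]:
RRRYGGGGG
RRYYGGGGG
RRYYGGGGG
RRYYGGGGG
RKKGGGGGG
RKKGGGGGK
After op 3 paint(0,6,K):
RRRYGGKGG
RRYYGGGGG
RRYYGGGGG
RRYYGGGGG
RKKGGGGGG
RKKGGGGGK
After op 4 fill(5,3,W) [30 cells changed]:
RRRYWWKWW
RRYYWWWWW
RRYYWWWWW
RRYYWWWWW
RKKWWWWWW
RKKWWWWWK
After op 5 paint(4,4,R):
RRRYWWKWW
RRYYWWWWW
RRYYWWWWW
RRYYWWWWW
RKKWRWWWW
RKKWWWWWK
After op 6 paint(0,5,Y):
RRRYWYKWW
RRYYWWWWW
RRYYWWWWW
RRYYWWWWW
RKKWRWWWW
RKKWWWWWK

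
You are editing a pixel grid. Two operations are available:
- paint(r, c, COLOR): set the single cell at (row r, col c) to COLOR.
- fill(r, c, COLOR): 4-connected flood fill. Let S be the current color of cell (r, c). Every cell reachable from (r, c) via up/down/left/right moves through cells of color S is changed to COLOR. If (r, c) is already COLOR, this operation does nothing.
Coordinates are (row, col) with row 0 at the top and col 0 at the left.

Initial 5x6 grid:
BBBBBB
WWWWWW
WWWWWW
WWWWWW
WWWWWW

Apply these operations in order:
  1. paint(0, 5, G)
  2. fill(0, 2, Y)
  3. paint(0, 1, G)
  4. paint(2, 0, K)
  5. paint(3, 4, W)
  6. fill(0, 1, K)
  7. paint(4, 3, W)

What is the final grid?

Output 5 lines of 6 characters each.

Answer: YKYYYG
WWWWWW
KWWWWW
WWWWWW
WWWWWW

Derivation:
After op 1 paint(0,5,G):
BBBBBG
WWWWWW
WWWWWW
WWWWWW
WWWWWW
After op 2 fill(0,2,Y) [5 cells changed]:
YYYYYG
WWWWWW
WWWWWW
WWWWWW
WWWWWW
After op 3 paint(0,1,G):
YGYYYG
WWWWWW
WWWWWW
WWWWWW
WWWWWW
After op 4 paint(2,0,K):
YGYYYG
WWWWWW
KWWWWW
WWWWWW
WWWWWW
After op 5 paint(3,4,W):
YGYYYG
WWWWWW
KWWWWW
WWWWWW
WWWWWW
After op 6 fill(0,1,K) [1 cells changed]:
YKYYYG
WWWWWW
KWWWWW
WWWWWW
WWWWWW
After op 7 paint(4,3,W):
YKYYYG
WWWWWW
KWWWWW
WWWWWW
WWWWWW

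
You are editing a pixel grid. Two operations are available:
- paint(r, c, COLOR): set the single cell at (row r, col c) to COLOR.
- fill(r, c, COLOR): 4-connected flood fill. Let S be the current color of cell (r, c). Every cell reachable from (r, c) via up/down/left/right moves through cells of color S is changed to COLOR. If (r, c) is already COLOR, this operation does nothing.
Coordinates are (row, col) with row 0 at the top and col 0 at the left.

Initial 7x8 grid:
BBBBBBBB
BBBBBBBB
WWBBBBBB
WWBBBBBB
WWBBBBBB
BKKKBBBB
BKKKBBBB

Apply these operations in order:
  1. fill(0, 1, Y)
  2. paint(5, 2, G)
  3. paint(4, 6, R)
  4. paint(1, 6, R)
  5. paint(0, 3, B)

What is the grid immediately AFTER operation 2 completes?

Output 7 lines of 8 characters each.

After op 1 fill(0,1,Y) [42 cells changed]:
YYYYYYYY
YYYYYYYY
WWYYYYYY
WWYYYYYY
WWYYYYYY
BKKKYYYY
BKKKYYYY
After op 2 paint(5,2,G):
YYYYYYYY
YYYYYYYY
WWYYYYYY
WWYYYYYY
WWYYYYYY
BKGKYYYY
BKKKYYYY

Answer: YYYYYYYY
YYYYYYYY
WWYYYYYY
WWYYYYYY
WWYYYYYY
BKGKYYYY
BKKKYYYY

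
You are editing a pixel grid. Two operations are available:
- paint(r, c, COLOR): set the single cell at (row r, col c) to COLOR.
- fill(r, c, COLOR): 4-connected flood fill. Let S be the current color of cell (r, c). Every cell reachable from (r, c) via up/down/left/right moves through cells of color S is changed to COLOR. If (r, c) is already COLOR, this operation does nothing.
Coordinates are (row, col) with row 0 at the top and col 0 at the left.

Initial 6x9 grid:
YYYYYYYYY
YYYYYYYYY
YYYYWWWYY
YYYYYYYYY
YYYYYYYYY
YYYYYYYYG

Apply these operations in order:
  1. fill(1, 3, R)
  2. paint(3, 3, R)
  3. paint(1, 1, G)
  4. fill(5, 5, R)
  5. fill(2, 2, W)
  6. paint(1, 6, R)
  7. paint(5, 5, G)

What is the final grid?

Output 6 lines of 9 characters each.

Answer: WWWWWWWWW
WGWWWWRWW
WWWWWWWWW
WWWWWWWWW
WWWWWWWWW
WWWWWGWWG

Derivation:
After op 1 fill(1,3,R) [50 cells changed]:
RRRRRRRRR
RRRRRRRRR
RRRRWWWRR
RRRRRRRRR
RRRRRRRRR
RRRRRRRRG
After op 2 paint(3,3,R):
RRRRRRRRR
RRRRRRRRR
RRRRWWWRR
RRRRRRRRR
RRRRRRRRR
RRRRRRRRG
After op 3 paint(1,1,G):
RRRRRRRRR
RGRRRRRRR
RRRRWWWRR
RRRRRRRRR
RRRRRRRRR
RRRRRRRRG
After op 4 fill(5,5,R) [0 cells changed]:
RRRRRRRRR
RGRRRRRRR
RRRRWWWRR
RRRRRRRRR
RRRRRRRRR
RRRRRRRRG
After op 5 fill(2,2,W) [49 cells changed]:
WWWWWWWWW
WGWWWWWWW
WWWWWWWWW
WWWWWWWWW
WWWWWWWWW
WWWWWWWWG
After op 6 paint(1,6,R):
WWWWWWWWW
WGWWWWRWW
WWWWWWWWW
WWWWWWWWW
WWWWWWWWW
WWWWWWWWG
After op 7 paint(5,5,G):
WWWWWWWWW
WGWWWWRWW
WWWWWWWWW
WWWWWWWWW
WWWWWWWWW
WWWWWGWWG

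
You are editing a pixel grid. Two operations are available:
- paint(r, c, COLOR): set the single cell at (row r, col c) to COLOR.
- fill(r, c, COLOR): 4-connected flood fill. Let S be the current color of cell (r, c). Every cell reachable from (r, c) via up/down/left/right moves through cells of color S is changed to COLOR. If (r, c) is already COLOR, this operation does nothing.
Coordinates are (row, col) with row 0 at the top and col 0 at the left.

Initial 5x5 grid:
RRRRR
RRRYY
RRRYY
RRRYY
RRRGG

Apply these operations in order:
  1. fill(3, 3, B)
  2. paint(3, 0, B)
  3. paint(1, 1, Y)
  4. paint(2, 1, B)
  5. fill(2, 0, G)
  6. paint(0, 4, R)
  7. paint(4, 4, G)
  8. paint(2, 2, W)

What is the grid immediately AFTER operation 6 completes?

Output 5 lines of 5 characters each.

After op 1 fill(3,3,B) [6 cells changed]:
RRRRR
RRRBB
RRRBB
RRRBB
RRRGG
After op 2 paint(3,0,B):
RRRRR
RRRBB
RRRBB
BRRBB
RRRGG
After op 3 paint(1,1,Y):
RRRRR
RYRBB
RRRBB
BRRBB
RRRGG
After op 4 paint(2,1,B):
RRRRR
RYRBB
RBRBB
BRRBB
RRRGG
After op 5 fill(2,0,G) [14 cells changed]:
GGGGG
GYGBB
GBGBB
BGGBB
GGGGG
After op 6 paint(0,4,R):
GGGGR
GYGBB
GBGBB
BGGBB
GGGGG

Answer: GGGGR
GYGBB
GBGBB
BGGBB
GGGGG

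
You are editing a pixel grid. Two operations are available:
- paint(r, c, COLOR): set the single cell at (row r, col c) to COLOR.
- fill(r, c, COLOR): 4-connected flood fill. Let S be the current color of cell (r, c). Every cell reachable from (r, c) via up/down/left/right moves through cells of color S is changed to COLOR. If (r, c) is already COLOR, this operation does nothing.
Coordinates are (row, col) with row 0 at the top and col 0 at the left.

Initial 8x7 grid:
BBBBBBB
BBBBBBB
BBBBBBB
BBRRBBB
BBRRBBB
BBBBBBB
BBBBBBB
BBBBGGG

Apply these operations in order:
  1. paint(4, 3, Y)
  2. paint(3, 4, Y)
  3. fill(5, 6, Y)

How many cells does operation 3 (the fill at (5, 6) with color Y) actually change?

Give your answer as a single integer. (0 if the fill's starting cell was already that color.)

After op 1 paint(4,3,Y):
BBBBBBB
BBBBBBB
BBBBBBB
BBRRBBB
BBRYBBB
BBBBBBB
BBBBBBB
BBBBGGG
After op 2 paint(3,4,Y):
BBBBBBB
BBBBBBB
BBBBBBB
BBRRYBB
BBRYBBB
BBBBBBB
BBBBBBB
BBBBGGG
After op 3 fill(5,6,Y) [48 cells changed]:
YYYYYYY
YYYYYYY
YYYYYYY
YYRRYYY
YYRYYYY
YYYYYYY
YYYYYYY
YYYYGGG

Answer: 48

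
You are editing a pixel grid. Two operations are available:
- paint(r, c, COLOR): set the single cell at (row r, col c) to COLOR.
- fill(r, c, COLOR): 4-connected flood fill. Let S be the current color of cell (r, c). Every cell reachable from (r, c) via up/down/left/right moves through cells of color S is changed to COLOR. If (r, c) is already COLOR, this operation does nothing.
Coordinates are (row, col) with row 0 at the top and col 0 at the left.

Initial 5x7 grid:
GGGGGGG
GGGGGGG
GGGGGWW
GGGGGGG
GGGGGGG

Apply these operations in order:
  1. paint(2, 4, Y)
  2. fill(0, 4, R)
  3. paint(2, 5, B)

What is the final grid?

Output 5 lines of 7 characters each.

After op 1 paint(2,4,Y):
GGGGGGG
GGGGGGG
GGGGYWW
GGGGGGG
GGGGGGG
After op 2 fill(0,4,R) [32 cells changed]:
RRRRRRR
RRRRRRR
RRRRYWW
RRRRRRR
RRRRRRR
After op 3 paint(2,5,B):
RRRRRRR
RRRRRRR
RRRRYBW
RRRRRRR
RRRRRRR

Answer: RRRRRRR
RRRRRRR
RRRRYBW
RRRRRRR
RRRRRRR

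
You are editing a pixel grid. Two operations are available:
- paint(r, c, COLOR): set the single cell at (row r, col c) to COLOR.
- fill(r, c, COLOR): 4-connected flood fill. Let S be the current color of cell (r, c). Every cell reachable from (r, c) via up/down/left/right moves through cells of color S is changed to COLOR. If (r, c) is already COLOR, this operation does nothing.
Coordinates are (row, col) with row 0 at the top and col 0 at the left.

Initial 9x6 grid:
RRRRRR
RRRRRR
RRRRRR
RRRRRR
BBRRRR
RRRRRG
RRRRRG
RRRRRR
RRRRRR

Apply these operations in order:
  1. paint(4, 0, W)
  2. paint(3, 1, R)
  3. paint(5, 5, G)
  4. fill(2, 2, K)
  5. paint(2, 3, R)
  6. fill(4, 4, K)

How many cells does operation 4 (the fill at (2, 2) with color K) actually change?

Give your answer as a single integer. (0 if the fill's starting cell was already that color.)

After op 1 paint(4,0,W):
RRRRRR
RRRRRR
RRRRRR
RRRRRR
WBRRRR
RRRRRG
RRRRRG
RRRRRR
RRRRRR
After op 2 paint(3,1,R):
RRRRRR
RRRRRR
RRRRRR
RRRRRR
WBRRRR
RRRRRG
RRRRRG
RRRRRR
RRRRRR
After op 3 paint(5,5,G):
RRRRRR
RRRRRR
RRRRRR
RRRRRR
WBRRRR
RRRRRG
RRRRRG
RRRRRR
RRRRRR
After op 4 fill(2,2,K) [50 cells changed]:
KKKKKK
KKKKKK
KKKKKK
KKKKKK
WBKKKK
KKKKKG
KKKKKG
KKKKKK
KKKKKK

Answer: 50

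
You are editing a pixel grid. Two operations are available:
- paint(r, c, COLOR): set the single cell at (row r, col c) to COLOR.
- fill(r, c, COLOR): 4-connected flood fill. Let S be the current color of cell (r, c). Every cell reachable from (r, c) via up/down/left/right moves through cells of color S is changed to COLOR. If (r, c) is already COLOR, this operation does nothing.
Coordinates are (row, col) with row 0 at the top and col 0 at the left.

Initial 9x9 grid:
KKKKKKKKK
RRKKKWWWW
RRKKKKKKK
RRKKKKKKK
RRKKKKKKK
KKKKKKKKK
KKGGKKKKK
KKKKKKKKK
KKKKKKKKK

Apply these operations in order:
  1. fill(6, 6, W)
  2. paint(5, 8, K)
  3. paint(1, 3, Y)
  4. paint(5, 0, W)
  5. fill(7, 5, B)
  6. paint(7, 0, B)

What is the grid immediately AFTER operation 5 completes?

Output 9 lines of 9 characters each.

Answer: BBBBBBBBB
RRBYBBBBB
RRBBBBBBB
RRBBBBBBB
RRBBBBBBB
BBBBBBBBK
BBGGBBBBB
BBBBBBBBB
BBBBBBBBB

Derivation:
After op 1 fill(6,6,W) [67 cells changed]:
WWWWWWWWW
RRWWWWWWW
RRWWWWWWW
RRWWWWWWW
RRWWWWWWW
WWWWWWWWW
WWGGWWWWW
WWWWWWWWW
WWWWWWWWW
After op 2 paint(5,8,K):
WWWWWWWWW
RRWWWWWWW
RRWWWWWWW
RRWWWWWWW
RRWWWWWWW
WWWWWWWWK
WWGGWWWWW
WWWWWWWWW
WWWWWWWWW
After op 3 paint(1,3,Y):
WWWWWWWWW
RRWYWWWWW
RRWWWWWWW
RRWWWWWWW
RRWWWWWWW
WWWWWWWWK
WWGGWWWWW
WWWWWWWWW
WWWWWWWWW
After op 4 paint(5,0,W):
WWWWWWWWW
RRWYWWWWW
RRWWWWWWW
RRWWWWWWW
RRWWWWWWW
WWWWWWWWK
WWGGWWWWW
WWWWWWWWW
WWWWWWWWW
After op 5 fill(7,5,B) [69 cells changed]:
BBBBBBBBB
RRBYBBBBB
RRBBBBBBB
RRBBBBBBB
RRBBBBBBB
BBBBBBBBK
BBGGBBBBB
BBBBBBBBB
BBBBBBBBB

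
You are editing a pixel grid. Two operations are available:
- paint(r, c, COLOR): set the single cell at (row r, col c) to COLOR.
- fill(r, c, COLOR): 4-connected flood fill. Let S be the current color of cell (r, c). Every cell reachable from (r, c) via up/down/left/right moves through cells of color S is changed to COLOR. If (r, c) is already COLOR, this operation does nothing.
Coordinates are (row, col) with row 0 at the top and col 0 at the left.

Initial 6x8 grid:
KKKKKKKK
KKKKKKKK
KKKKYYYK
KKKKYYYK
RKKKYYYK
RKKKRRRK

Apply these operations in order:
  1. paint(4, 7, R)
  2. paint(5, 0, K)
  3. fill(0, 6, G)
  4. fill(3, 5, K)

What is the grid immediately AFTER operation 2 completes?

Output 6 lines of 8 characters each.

Answer: KKKKKKKK
KKKKKKKK
KKKKYYYK
KKKKYYYK
RKKKYYYR
KKKKRRRK

Derivation:
After op 1 paint(4,7,R):
KKKKKKKK
KKKKKKKK
KKKKYYYK
KKKKYYYK
RKKKYYYR
RKKKRRRK
After op 2 paint(5,0,K):
KKKKKKKK
KKKKKKKK
KKKKYYYK
KKKKYYYK
RKKKYYYR
KKKKRRRK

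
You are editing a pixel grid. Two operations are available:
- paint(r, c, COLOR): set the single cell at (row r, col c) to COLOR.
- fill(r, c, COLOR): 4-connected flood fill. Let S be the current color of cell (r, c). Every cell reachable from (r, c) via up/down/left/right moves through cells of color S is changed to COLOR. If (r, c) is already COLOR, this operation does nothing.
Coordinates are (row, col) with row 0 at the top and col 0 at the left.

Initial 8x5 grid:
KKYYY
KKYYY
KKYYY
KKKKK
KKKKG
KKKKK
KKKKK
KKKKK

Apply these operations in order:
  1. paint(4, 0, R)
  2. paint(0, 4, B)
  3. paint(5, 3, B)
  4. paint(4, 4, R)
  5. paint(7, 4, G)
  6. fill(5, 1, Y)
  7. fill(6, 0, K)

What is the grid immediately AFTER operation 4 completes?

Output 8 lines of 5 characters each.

Answer: KKYYB
KKYYY
KKYYY
KKKKK
RKKKR
KKKBK
KKKKK
KKKKK

Derivation:
After op 1 paint(4,0,R):
KKYYY
KKYYY
KKYYY
KKKKK
RKKKG
KKKKK
KKKKK
KKKKK
After op 2 paint(0,4,B):
KKYYB
KKYYY
KKYYY
KKKKK
RKKKG
KKKKK
KKKKK
KKKKK
After op 3 paint(5,3,B):
KKYYB
KKYYY
KKYYY
KKKKK
RKKKG
KKKBK
KKKKK
KKKKK
After op 4 paint(4,4,R):
KKYYB
KKYYY
KKYYY
KKKKK
RKKKR
KKKBK
KKKKK
KKKKK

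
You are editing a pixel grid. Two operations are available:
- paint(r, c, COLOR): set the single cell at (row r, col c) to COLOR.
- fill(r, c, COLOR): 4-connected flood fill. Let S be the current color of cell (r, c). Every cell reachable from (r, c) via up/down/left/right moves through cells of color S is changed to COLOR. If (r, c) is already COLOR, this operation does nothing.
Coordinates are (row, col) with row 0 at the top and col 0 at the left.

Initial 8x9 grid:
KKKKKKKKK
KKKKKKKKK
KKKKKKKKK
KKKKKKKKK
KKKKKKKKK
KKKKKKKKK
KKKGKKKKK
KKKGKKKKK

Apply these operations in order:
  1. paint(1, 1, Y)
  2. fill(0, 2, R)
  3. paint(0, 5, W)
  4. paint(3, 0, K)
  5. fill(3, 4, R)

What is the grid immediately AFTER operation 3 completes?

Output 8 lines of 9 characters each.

Answer: RRRRRWRRR
RYRRRRRRR
RRRRRRRRR
RRRRRRRRR
RRRRRRRRR
RRRRRRRRR
RRRGRRRRR
RRRGRRRRR

Derivation:
After op 1 paint(1,1,Y):
KKKKKKKKK
KYKKKKKKK
KKKKKKKKK
KKKKKKKKK
KKKKKKKKK
KKKKKKKKK
KKKGKKKKK
KKKGKKKKK
After op 2 fill(0,2,R) [69 cells changed]:
RRRRRRRRR
RYRRRRRRR
RRRRRRRRR
RRRRRRRRR
RRRRRRRRR
RRRRRRRRR
RRRGRRRRR
RRRGRRRRR
After op 3 paint(0,5,W):
RRRRRWRRR
RYRRRRRRR
RRRRRRRRR
RRRRRRRRR
RRRRRRRRR
RRRRRRRRR
RRRGRRRRR
RRRGRRRRR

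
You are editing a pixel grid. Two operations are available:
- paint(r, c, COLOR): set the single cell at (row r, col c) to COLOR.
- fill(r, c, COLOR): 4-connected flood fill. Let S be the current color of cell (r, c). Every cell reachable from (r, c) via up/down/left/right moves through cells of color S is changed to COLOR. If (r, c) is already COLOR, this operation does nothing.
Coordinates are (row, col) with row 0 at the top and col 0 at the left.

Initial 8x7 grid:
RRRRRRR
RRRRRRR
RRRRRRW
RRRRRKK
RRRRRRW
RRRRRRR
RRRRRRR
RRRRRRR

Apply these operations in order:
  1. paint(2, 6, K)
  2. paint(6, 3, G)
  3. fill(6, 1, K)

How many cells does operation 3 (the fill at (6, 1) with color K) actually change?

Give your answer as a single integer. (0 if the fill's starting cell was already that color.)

Answer: 51

Derivation:
After op 1 paint(2,6,K):
RRRRRRR
RRRRRRR
RRRRRRK
RRRRRKK
RRRRRRW
RRRRRRR
RRRRRRR
RRRRRRR
After op 2 paint(6,3,G):
RRRRRRR
RRRRRRR
RRRRRRK
RRRRRKK
RRRRRRW
RRRRRRR
RRRGRRR
RRRRRRR
After op 3 fill(6,1,K) [51 cells changed]:
KKKKKKK
KKKKKKK
KKKKKKK
KKKKKKK
KKKKKKW
KKKKKKK
KKKGKKK
KKKKKKK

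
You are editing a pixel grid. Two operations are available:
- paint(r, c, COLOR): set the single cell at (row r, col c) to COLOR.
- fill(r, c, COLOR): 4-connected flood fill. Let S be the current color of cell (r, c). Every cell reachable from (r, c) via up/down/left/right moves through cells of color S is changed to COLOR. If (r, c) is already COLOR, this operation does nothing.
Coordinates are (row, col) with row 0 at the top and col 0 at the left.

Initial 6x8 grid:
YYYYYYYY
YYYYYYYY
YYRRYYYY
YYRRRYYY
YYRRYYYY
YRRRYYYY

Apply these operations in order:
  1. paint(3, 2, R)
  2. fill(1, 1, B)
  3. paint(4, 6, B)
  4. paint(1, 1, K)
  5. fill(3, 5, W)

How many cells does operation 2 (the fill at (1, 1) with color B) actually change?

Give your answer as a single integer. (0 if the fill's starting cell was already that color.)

After op 1 paint(3,2,R):
YYYYYYYY
YYYYYYYY
YYRRYYYY
YYRRRYYY
YYRRYYYY
YRRRYYYY
After op 2 fill(1,1,B) [38 cells changed]:
BBBBBBBB
BBBBBBBB
BBRRBBBB
BBRRRBBB
BBRRBBBB
BRRRBBBB

Answer: 38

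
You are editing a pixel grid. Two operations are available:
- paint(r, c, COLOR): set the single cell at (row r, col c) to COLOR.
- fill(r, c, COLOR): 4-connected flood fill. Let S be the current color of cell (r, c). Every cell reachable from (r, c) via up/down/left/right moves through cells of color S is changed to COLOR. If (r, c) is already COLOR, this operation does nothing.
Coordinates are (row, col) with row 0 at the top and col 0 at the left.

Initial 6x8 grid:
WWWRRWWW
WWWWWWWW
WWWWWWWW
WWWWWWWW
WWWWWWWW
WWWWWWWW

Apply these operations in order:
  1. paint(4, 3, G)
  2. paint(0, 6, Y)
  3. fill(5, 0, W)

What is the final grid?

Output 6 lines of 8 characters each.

After op 1 paint(4,3,G):
WWWRRWWW
WWWWWWWW
WWWWWWWW
WWWWWWWW
WWWGWWWW
WWWWWWWW
After op 2 paint(0,6,Y):
WWWRRWYW
WWWWWWWW
WWWWWWWW
WWWWWWWW
WWWGWWWW
WWWWWWWW
After op 3 fill(5,0,W) [0 cells changed]:
WWWRRWYW
WWWWWWWW
WWWWWWWW
WWWWWWWW
WWWGWWWW
WWWWWWWW

Answer: WWWRRWYW
WWWWWWWW
WWWWWWWW
WWWWWWWW
WWWGWWWW
WWWWWWWW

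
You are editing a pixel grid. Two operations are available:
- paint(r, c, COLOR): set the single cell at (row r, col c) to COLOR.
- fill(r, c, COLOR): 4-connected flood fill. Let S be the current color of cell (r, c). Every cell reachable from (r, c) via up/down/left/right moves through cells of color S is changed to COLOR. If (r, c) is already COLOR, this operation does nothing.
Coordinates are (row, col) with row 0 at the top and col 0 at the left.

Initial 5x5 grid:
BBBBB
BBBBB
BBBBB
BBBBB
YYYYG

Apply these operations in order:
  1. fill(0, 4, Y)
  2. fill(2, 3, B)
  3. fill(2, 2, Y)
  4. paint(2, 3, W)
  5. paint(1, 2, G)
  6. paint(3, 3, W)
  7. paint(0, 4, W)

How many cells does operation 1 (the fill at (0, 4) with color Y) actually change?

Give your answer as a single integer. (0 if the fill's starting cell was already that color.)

Answer: 20

Derivation:
After op 1 fill(0,4,Y) [20 cells changed]:
YYYYY
YYYYY
YYYYY
YYYYY
YYYYG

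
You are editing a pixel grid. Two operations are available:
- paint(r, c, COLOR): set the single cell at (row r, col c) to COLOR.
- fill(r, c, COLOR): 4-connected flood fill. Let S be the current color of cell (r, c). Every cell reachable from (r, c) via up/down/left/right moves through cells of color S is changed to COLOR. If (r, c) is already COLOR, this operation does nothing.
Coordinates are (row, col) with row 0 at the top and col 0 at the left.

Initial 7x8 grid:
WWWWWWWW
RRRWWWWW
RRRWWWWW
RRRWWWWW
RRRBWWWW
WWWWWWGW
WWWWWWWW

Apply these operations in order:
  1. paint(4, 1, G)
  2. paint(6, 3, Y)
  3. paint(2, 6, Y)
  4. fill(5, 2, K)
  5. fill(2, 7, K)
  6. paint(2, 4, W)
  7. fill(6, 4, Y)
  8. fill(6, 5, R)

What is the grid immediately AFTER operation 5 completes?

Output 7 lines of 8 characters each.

After op 1 paint(4,1,G):
WWWWWWWW
RRRWWWWW
RRRWWWWW
RRRWWWWW
RGRBWWWW
WWWWWWGW
WWWWWWWW
After op 2 paint(6,3,Y):
WWWWWWWW
RRRWWWWW
RRRWWWWW
RRRWWWWW
RGRBWWWW
WWWWWWGW
WWWYWWWW
After op 3 paint(2,6,Y):
WWWWWWWW
RRRWWWWW
RRRWWWYW
RRRWWWWW
RGRBWWWW
WWWWWWGW
WWWYWWWW
After op 4 fill(5,2,K) [40 cells changed]:
KKKKKKKK
RRRKKKKK
RRRKKKYK
RRRKKKKK
RGRBKKKK
KKKKKKGK
KKKYKKKK
After op 5 fill(2,7,K) [0 cells changed]:
KKKKKKKK
RRRKKKKK
RRRKKKYK
RRRKKKKK
RGRBKKKK
KKKKKKGK
KKKYKKKK

Answer: KKKKKKKK
RRRKKKKK
RRRKKKYK
RRRKKKKK
RGRBKKKK
KKKKKKGK
KKKYKKKK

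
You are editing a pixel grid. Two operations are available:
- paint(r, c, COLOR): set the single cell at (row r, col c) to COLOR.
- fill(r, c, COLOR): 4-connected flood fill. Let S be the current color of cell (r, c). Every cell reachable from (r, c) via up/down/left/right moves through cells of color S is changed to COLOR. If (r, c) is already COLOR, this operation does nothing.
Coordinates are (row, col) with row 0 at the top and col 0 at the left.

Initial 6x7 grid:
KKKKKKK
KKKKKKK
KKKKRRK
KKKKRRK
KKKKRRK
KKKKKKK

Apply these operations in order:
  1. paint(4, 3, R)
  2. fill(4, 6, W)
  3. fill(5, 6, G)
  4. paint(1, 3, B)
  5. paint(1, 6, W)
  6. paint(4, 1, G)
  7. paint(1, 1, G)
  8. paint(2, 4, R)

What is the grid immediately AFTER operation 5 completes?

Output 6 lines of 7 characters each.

After op 1 paint(4,3,R):
KKKKKKK
KKKKKKK
KKKKRRK
KKKKRRK
KKKRRRK
KKKKKKK
After op 2 fill(4,6,W) [35 cells changed]:
WWWWWWW
WWWWWWW
WWWWRRW
WWWWRRW
WWWRRRW
WWWWWWW
After op 3 fill(5,6,G) [35 cells changed]:
GGGGGGG
GGGGGGG
GGGGRRG
GGGGRRG
GGGRRRG
GGGGGGG
After op 4 paint(1,3,B):
GGGGGGG
GGGBGGG
GGGGRRG
GGGGRRG
GGGRRRG
GGGGGGG
After op 5 paint(1,6,W):
GGGGGGG
GGGBGGW
GGGGRRG
GGGGRRG
GGGRRRG
GGGGGGG

Answer: GGGGGGG
GGGBGGW
GGGGRRG
GGGGRRG
GGGRRRG
GGGGGGG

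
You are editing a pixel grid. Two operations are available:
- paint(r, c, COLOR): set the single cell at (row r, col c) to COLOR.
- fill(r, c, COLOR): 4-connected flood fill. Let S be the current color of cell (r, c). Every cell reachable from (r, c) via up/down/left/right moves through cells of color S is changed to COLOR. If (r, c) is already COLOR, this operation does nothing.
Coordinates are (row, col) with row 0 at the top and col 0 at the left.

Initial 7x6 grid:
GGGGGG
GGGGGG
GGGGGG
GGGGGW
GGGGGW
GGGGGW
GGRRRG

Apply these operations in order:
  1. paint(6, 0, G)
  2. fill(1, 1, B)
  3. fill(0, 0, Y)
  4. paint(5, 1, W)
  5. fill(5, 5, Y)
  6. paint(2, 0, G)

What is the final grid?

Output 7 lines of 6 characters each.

Answer: YYYYYY
YYYYYY
GYYYYY
YYYYYY
YYYYYY
YWYYYY
YYRRRG

Derivation:
After op 1 paint(6,0,G):
GGGGGG
GGGGGG
GGGGGG
GGGGGW
GGGGGW
GGGGGW
GGRRRG
After op 2 fill(1,1,B) [35 cells changed]:
BBBBBB
BBBBBB
BBBBBB
BBBBBW
BBBBBW
BBBBBW
BBRRRG
After op 3 fill(0,0,Y) [35 cells changed]:
YYYYYY
YYYYYY
YYYYYY
YYYYYW
YYYYYW
YYYYYW
YYRRRG
After op 4 paint(5,1,W):
YYYYYY
YYYYYY
YYYYYY
YYYYYW
YYYYYW
YWYYYW
YYRRRG
After op 5 fill(5,5,Y) [3 cells changed]:
YYYYYY
YYYYYY
YYYYYY
YYYYYY
YYYYYY
YWYYYY
YYRRRG
After op 6 paint(2,0,G):
YYYYYY
YYYYYY
GYYYYY
YYYYYY
YYYYYY
YWYYYY
YYRRRG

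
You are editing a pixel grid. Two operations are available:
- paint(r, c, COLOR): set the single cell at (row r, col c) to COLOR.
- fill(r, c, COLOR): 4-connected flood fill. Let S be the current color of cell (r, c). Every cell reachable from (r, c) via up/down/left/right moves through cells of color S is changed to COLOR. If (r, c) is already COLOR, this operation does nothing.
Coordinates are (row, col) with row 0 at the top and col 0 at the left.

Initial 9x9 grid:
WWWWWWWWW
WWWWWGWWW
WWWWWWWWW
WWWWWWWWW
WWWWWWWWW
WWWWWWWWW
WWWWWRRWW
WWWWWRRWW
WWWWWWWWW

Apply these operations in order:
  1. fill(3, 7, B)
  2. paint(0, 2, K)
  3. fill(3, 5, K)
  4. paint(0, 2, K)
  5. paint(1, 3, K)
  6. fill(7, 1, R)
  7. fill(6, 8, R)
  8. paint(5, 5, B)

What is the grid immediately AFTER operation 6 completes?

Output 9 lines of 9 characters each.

Answer: RRRRRRRRR
RRRRRGRRR
RRRRRRRRR
RRRRRRRRR
RRRRRRRRR
RRRRRRRRR
RRRRRRRRR
RRRRRRRRR
RRRRRRRRR

Derivation:
After op 1 fill(3,7,B) [76 cells changed]:
BBBBBBBBB
BBBBBGBBB
BBBBBBBBB
BBBBBBBBB
BBBBBBBBB
BBBBBBBBB
BBBBBRRBB
BBBBBRRBB
BBBBBBBBB
After op 2 paint(0,2,K):
BBKBBBBBB
BBBBBGBBB
BBBBBBBBB
BBBBBBBBB
BBBBBBBBB
BBBBBBBBB
BBBBBRRBB
BBBBBRRBB
BBBBBBBBB
After op 3 fill(3,5,K) [75 cells changed]:
KKKKKKKKK
KKKKKGKKK
KKKKKKKKK
KKKKKKKKK
KKKKKKKKK
KKKKKKKKK
KKKKKRRKK
KKKKKRRKK
KKKKKKKKK
After op 4 paint(0,2,K):
KKKKKKKKK
KKKKKGKKK
KKKKKKKKK
KKKKKKKKK
KKKKKKKKK
KKKKKKKKK
KKKKKRRKK
KKKKKRRKK
KKKKKKKKK
After op 5 paint(1,3,K):
KKKKKKKKK
KKKKKGKKK
KKKKKKKKK
KKKKKKKKK
KKKKKKKKK
KKKKKKKKK
KKKKKRRKK
KKKKKRRKK
KKKKKKKKK
After op 6 fill(7,1,R) [76 cells changed]:
RRRRRRRRR
RRRRRGRRR
RRRRRRRRR
RRRRRRRRR
RRRRRRRRR
RRRRRRRRR
RRRRRRRRR
RRRRRRRRR
RRRRRRRRR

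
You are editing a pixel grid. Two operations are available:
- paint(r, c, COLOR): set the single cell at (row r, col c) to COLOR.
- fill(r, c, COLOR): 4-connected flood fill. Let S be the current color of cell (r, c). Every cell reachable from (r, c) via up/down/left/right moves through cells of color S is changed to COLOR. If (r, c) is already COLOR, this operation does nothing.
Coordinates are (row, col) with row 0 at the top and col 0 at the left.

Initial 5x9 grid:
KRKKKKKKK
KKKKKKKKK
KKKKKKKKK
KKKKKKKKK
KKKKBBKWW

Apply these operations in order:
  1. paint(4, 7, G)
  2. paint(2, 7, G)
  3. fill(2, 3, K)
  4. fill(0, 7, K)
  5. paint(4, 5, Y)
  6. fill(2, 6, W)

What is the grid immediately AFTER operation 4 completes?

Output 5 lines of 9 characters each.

Answer: KRKKKKKKK
KKKKKKKKK
KKKKKKKGK
KKKKKKKKK
KKKKBBKGW

Derivation:
After op 1 paint(4,7,G):
KRKKKKKKK
KKKKKKKKK
KKKKKKKKK
KKKKKKKKK
KKKKBBKGW
After op 2 paint(2,7,G):
KRKKKKKKK
KKKKKKKKK
KKKKKKKGK
KKKKKKKKK
KKKKBBKGW
After op 3 fill(2,3,K) [0 cells changed]:
KRKKKKKKK
KKKKKKKKK
KKKKKKKGK
KKKKKKKKK
KKKKBBKGW
After op 4 fill(0,7,K) [0 cells changed]:
KRKKKKKKK
KKKKKKKKK
KKKKKKKGK
KKKKKKKKK
KKKKBBKGW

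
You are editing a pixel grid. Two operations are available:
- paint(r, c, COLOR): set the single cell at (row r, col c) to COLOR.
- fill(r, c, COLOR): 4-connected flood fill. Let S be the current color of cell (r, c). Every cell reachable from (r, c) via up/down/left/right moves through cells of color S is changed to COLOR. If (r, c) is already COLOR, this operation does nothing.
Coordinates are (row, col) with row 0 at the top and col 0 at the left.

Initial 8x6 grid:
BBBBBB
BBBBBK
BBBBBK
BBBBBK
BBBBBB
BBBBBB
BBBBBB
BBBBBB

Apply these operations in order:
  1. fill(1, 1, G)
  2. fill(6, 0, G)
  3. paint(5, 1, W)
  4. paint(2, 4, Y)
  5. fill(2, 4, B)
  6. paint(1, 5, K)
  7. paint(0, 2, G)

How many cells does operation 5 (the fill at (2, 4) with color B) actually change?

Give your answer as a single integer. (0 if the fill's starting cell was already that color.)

Answer: 1

Derivation:
After op 1 fill(1,1,G) [45 cells changed]:
GGGGGG
GGGGGK
GGGGGK
GGGGGK
GGGGGG
GGGGGG
GGGGGG
GGGGGG
After op 2 fill(6,0,G) [0 cells changed]:
GGGGGG
GGGGGK
GGGGGK
GGGGGK
GGGGGG
GGGGGG
GGGGGG
GGGGGG
After op 3 paint(5,1,W):
GGGGGG
GGGGGK
GGGGGK
GGGGGK
GGGGGG
GWGGGG
GGGGGG
GGGGGG
After op 4 paint(2,4,Y):
GGGGGG
GGGGGK
GGGGYK
GGGGGK
GGGGGG
GWGGGG
GGGGGG
GGGGGG
After op 5 fill(2,4,B) [1 cells changed]:
GGGGGG
GGGGGK
GGGGBK
GGGGGK
GGGGGG
GWGGGG
GGGGGG
GGGGGG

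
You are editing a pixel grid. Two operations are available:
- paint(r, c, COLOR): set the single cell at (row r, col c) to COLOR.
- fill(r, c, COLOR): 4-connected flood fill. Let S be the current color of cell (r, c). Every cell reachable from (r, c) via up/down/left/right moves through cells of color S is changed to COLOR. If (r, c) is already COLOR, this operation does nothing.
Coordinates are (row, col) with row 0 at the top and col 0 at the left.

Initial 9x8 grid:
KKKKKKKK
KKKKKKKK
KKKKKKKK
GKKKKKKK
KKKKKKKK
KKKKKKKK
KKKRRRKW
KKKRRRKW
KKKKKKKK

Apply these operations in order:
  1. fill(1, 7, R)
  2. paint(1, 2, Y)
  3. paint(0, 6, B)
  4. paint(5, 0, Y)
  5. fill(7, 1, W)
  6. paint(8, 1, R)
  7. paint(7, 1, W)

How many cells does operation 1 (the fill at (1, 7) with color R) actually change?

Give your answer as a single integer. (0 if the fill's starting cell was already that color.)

After op 1 fill(1,7,R) [63 cells changed]:
RRRRRRRR
RRRRRRRR
RRRRRRRR
GRRRRRRR
RRRRRRRR
RRRRRRRR
RRRRRRRW
RRRRRRRW
RRRRRRRR

Answer: 63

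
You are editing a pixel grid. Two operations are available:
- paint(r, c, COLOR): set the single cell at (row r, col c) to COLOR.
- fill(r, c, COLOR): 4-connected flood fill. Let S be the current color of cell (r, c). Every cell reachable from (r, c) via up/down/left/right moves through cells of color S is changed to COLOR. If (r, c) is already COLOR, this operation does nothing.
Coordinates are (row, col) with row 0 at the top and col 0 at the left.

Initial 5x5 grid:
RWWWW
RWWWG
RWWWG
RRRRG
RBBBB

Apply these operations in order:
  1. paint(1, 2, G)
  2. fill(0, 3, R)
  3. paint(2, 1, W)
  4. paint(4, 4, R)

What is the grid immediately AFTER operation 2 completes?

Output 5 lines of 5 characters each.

Answer: RRRRR
RRGRG
RRRRG
RRRRG
RBBBB

Derivation:
After op 1 paint(1,2,G):
RWWWW
RWGWG
RWWWG
RRRRG
RBBBB
After op 2 fill(0,3,R) [9 cells changed]:
RRRRR
RRGRG
RRRRG
RRRRG
RBBBB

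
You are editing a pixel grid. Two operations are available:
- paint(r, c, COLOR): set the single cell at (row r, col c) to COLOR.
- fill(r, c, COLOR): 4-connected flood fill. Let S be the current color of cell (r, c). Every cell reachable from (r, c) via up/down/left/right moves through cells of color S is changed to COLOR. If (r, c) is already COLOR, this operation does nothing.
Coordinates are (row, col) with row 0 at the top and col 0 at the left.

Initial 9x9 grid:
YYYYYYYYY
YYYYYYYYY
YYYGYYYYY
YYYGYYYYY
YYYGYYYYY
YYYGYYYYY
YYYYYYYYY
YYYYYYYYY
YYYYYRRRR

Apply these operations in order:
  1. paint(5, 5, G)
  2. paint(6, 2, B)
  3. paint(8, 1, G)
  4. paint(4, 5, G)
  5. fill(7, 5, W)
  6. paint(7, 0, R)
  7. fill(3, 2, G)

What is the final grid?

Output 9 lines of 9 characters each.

Answer: GGGGGGGGG
GGGGGGGGG
GGGGGGGGG
GGGGGGGGG
GGGGGGGGG
GGGGGGGGG
GGBGGGGGG
RGGGGGGGG
WGGGGRRRR

Derivation:
After op 1 paint(5,5,G):
YYYYYYYYY
YYYYYYYYY
YYYGYYYYY
YYYGYYYYY
YYYGYYYYY
YYYGYGYYY
YYYYYYYYY
YYYYYYYYY
YYYYYRRRR
After op 2 paint(6,2,B):
YYYYYYYYY
YYYYYYYYY
YYYGYYYYY
YYYGYYYYY
YYYGYYYYY
YYYGYGYYY
YYBYYYYYY
YYYYYYYYY
YYYYYRRRR
After op 3 paint(8,1,G):
YYYYYYYYY
YYYYYYYYY
YYYGYYYYY
YYYGYYYYY
YYYGYYYYY
YYYGYGYYY
YYBYYYYYY
YYYYYYYYY
YGYYYRRRR
After op 4 paint(4,5,G):
YYYYYYYYY
YYYYYYYYY
YYYGYYYYY
YYYGYYYYY
YYYGYGYYY
YYYGYGYYY
YYBYYYYYY
YYYYYYYYY
YGYYYRRRR
After op 5 fill(7,5,W) [69 cells changed]:
WWWWWWWWW
WWWWWWWWW
WWWGWWWWW
WWWGWWWWW
WWWGWGWWW
WWWGWGWWW
WWBWWWWWW
WWWWWWWWW
WGWWWRRRR
After op 6 paint(7,0,R):
WWWWWWWWW
WWWWWWWWW
WWWGWWWWW
WWWGWWWWW
WWWGWGWWW
WWWGWGWWW
WWBWWWWWW
RWWWWWWWW
WGWWWRRRR
After op 7 fill(3,2,G) [67 cells changed]:
GGGGGGGGG
GGGGGGGGG
GGGGGGGGG
GGGGGGGGG
GGGGGGGGG
GGGGGGGGG
GGBGGGGGG
RGGGGGGGG
WGGGGRRRR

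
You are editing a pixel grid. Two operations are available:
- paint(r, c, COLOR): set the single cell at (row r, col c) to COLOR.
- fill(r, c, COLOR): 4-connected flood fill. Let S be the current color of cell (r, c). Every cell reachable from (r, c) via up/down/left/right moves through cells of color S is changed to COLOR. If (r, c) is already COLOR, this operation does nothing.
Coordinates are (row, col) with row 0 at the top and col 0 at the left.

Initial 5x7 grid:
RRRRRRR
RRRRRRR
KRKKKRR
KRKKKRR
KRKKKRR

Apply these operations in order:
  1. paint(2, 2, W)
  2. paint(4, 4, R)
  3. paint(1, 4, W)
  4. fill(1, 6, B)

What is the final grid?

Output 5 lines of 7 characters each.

After op 1 paint(2,2,W):
RRRRRRR
RRRRRRR
KRWKKRR
KRKKKRR
KRKKKRR
After op 2 paint(4,4,R):
RRRRRRR
RRRRRRR
KRWKKRR
KRKKKRR
KRKKRRR
After op 3 paint(1,4,W):
RRRRRRR
RRRRWRR
KRWKKRR
KRKKKRR
KRKKRRR
After op 4 fill(1,6,B) [23 cells changed]:
BBBBBBB
BBBBWBB
KBWKKBB
KBKKKBB
KBKKBBB

Answer: BBBBBBB
BBBBWBB
KBWKKBB
KBKKKBB
KBKKBBB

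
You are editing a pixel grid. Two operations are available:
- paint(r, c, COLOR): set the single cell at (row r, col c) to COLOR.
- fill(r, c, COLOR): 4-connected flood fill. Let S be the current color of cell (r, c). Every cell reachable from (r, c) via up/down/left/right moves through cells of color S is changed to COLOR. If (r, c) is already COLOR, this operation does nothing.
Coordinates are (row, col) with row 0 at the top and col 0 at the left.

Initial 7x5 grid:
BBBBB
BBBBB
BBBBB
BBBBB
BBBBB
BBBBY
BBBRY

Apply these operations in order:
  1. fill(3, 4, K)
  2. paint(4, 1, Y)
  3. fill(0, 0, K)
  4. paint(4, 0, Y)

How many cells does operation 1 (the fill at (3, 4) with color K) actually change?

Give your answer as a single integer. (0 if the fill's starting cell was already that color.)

Answer: 32

Derivation:
After op 1 fill(3,4,K) [32 cells changed]:
KKKKK
KKKKK
KKKKK
KKKKK
KKKKK
KKKKY
KKKRY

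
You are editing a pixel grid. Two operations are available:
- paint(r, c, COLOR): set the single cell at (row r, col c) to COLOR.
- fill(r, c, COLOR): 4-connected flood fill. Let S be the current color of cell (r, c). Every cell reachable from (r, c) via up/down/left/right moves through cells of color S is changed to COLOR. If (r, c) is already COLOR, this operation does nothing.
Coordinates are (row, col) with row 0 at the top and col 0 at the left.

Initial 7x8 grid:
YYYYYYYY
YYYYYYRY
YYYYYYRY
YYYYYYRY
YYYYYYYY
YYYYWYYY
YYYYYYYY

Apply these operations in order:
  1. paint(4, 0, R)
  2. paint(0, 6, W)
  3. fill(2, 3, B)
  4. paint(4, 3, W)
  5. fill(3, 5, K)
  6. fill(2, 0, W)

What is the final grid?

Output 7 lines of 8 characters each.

After op 1 paint(4,0,R):
YYYYYYYY
YYYYYYRY
YYYYYYRY
YYYYYYRY
RYYYYYYY
YYYYWYYY
YYYYYYYY
After op 2 paint(0,6,W):
YYYYYYWY
YYYYYYRY
YYYYYYRY
YYYYYYRY
RYYYYYYY
YYYYWYYY
YYYYYYYY
After op 3 fill(2,3,B) [50 cells changed]:
BBBBBBWB
BBBBBBRB
BBBBBBRB
BBBBBBRB
RBBBBBBB
BBBBWBBB
BBBBBBBB
After op 4 paint(4,3,W):
BBBBBBWB
BBBBBBRB
BBBBBBRB
BBBBBBRB
RBBWBBBB
BBBBWBBB
BBBBBBBB
After op 5 fill(3,5,K) [49 cells changed]:
KKKKKKWK
KKKKKKRK
KKKKKKRK
KKKKKKRK
RKKWKKKK
KKKKWKKK
KKKKKKKK
After op 6 fill(2,0,W) [49 cells changed]:
WWWWWWWW
WWWWWWRW
WWWWWWRW
WWWWWWRW
RWWWWWWW
WWWWWWWW
WWWWWWWW

Answer: WWWWWWWW
WWWWWWRW
WWWWWWRW
WWWWWWRW
RWWWWWWW
WWWWWWWW
WWWWWWWW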